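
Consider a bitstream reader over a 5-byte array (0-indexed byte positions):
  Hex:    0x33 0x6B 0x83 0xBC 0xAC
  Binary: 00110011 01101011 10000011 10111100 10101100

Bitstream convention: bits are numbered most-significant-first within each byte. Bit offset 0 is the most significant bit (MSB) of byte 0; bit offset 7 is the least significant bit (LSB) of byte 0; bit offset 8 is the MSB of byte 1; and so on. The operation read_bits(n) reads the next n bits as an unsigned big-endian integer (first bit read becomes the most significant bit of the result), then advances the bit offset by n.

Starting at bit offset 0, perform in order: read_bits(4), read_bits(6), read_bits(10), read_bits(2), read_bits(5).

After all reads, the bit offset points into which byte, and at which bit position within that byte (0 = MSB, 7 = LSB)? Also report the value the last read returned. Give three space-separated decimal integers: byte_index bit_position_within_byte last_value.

Read 1: bits[0:4] width=4 -> value=3 (bin 0011); offset now 4 = byte 0 bit 4; 36 bits remain
Read 2: bits[4:10] width=6 -> value=13 (bin 001101); offset now 10 = byte 1 bit 2; 30 bits remain
Read 3: bits[10:20] width=10 -> value=696 (bin 1010111000); offset now 20 = byte 2 bit 4; 20 bits remain
Read 4: bits[20:22] width=2 -> value=0 (bin 00); offset now 22 = byte 2 bit 6; 18 bits remain
Read 5: bits[22:27] width=5 -> value=29 (bin 11101); offset now 27 = byte 3 bit 3; 13 bits remain

Answer: 3 3 29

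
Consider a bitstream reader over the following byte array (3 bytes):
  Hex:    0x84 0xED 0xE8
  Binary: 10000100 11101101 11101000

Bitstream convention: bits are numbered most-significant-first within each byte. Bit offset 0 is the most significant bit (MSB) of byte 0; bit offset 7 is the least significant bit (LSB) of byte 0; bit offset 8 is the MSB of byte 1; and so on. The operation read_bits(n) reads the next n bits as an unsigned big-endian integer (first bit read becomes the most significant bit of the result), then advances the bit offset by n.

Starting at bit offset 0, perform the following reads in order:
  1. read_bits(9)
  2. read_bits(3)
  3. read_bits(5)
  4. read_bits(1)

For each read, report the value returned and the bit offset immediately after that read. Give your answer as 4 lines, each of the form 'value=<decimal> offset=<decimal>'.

Answer: value=265 offset=9
value=6 offset=12
value=27 offset=17
value=1 offset=18

Derivation:
Read 1: bits[0:9] width=9 -> value=265 (bin 100001001); offset now 9 = byte 1 bit 1; 15 bits remain
Read 2: bits[9:12] width=3 -> value=6 (bin 110); offset now 12 = byte 1 bit 4; 12 bits remain
Read 3: bits[12:17] width=5 -> value=27 (bin 11011); offset now 17 = byte 2 bit 1; 7 bits remain
Read 4: bits[17:18] width=1 -> value=1 (bin 1); offset now 18 = byte 2 bit 2; 6 bits remain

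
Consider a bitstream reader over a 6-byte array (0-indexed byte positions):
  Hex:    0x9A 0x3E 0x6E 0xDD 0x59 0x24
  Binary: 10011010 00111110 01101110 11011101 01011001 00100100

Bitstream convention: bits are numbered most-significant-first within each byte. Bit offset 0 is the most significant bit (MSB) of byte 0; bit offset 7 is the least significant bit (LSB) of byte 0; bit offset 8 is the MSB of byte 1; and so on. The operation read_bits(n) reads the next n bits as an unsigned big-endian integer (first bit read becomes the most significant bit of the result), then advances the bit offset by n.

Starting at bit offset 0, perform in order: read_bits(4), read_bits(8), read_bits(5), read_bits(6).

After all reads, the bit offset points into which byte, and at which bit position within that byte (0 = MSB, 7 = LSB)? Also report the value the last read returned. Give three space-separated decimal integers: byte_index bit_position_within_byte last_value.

Answer: 2 7 55

Derivation:
Read 1: bits[0:4] width=4 -> value=9 (bin 1001); offset now 4 = byte 0 bit 4; 44 bits remain
Read 2: bits[4:12] width=8 -> value=163 (bin 10100011); offset now 12 = byte 1 bit 4; 36 bits remain
Read 3: bits[12:17] width=5 -> value=28 (bin 11100); offset now 17 = byte 2 bit 1; 31 bits remain
Read 4: bits[17:23] width=6 -> value=55 (bin 110111); offset now 23 = byte 2 bit 7; 25 bits remain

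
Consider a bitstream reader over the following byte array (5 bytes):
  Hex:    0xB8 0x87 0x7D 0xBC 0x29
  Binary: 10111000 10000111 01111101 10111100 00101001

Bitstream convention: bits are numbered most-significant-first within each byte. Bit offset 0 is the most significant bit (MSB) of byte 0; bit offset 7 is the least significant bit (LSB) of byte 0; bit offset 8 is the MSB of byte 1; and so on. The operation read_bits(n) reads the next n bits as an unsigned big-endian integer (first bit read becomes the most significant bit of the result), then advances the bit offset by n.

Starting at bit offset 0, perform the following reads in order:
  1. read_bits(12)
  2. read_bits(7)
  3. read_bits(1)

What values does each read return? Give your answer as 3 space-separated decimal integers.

Read 1: bits[0:12] width=12 -> value=2952 (bin 101110001000); offset now 12 = byte 1 bit 4; 28 bits remain
Read 2: bits[12:19] width=7 -> value=59 (bin 0111011); offset now 19 = byte 2 bit 3; 21 bits remain
Read 3: bits[19:20] width=1 -> value=1 (bin 1); offset now 20 = byte 2 bit 4; 20 bits remain

Answer: 2952 59 1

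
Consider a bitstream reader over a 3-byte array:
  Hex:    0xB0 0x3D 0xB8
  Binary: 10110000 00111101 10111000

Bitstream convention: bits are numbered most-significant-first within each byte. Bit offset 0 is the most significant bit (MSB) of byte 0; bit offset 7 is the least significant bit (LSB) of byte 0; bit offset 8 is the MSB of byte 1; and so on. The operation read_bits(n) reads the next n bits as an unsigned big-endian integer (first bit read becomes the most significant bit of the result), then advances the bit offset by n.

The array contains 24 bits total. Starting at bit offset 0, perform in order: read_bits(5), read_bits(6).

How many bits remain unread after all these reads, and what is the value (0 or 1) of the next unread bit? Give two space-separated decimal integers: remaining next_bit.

Read 1: bits[0:5] width=5 -> value=22 (bin 10110); offset now 5 = byte 0 bit 5; 19 bits remain
Read 2: bits[5:11] width=6 -> value=1 (bin 000001); offset now 11 = byte 1 bit 3; 13 bits remain

Answer: 13 1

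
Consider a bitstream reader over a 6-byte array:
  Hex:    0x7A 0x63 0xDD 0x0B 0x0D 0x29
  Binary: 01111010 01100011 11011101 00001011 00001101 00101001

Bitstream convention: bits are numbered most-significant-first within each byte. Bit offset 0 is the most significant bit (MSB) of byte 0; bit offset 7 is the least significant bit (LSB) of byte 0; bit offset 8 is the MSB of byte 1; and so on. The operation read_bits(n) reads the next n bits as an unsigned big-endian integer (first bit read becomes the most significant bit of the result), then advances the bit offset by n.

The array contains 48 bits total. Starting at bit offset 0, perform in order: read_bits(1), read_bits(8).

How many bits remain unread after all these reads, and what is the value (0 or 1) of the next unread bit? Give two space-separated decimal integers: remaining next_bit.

Read 1: bits[0:1] width=1 -> value=0 (bin 0); offset now 1 = byte 0 bit 1; 47 bits remain
Read 2: bits[1:9] width=8 -> value=244 (bin 11110100); offset now 9 = byte 1 bit 1; 39 bits remain

Answer: 39 1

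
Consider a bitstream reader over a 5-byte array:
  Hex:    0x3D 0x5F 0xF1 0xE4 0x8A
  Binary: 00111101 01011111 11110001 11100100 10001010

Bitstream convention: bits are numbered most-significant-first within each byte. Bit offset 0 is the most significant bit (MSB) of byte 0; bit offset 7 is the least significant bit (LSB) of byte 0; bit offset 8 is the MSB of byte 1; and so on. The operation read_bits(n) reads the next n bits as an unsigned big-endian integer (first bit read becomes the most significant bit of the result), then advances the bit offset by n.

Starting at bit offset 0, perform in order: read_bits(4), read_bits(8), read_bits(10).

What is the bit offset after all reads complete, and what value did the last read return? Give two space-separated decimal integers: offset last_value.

Answer: 22 1020

Derivation:
Read 1: bits[0:4] width=4 -> value=3 (bin 0011); offset now 4 = byte 0 bit 4; 36 bits remain
Read 2: bits[4:12] width=8 -> value=213 (bin 11010101); offset now 12 = byte 1 bit 4; 28 bits remain
Read 3: bits[12:22] width=10 -> value=1020 (bin 1111111100); offset now 22 = byte 2 bit 6; 18 bits remain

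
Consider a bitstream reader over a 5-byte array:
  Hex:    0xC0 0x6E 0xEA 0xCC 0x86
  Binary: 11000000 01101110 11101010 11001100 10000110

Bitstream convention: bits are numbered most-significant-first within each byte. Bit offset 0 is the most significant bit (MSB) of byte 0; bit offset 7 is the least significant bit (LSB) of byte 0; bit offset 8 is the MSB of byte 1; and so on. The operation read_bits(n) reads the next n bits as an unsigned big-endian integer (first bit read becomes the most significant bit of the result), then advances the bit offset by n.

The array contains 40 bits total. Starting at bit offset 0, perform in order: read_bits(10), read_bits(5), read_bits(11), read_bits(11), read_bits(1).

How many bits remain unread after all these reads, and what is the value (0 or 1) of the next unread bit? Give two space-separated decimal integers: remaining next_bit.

Read 1: bits[0:10] width=10 -> value=769 (bin 1100000001); offset now 10 = byte 1 bit 2; 30 bits remain
Read 2: bits[10:15] width=5 -> value=23 (bin 10111); offset now 15 = byte 1 bit 7; 25 bits remain
Read 3: bits[15:26] width=11 -> value=939 (bin 01110101011); offset now 26 = byte 3 bit 2; 14 bits remain
Read 4: bits[26:37] width=11 -> value=400 (bin 00110010000); offset now 37 = byte 4 bit 5; 3 bits remain
Read 5: bits[37:38] width=1 -> value=1 (bin 1); offset now 38 = byte 4 bit 6; 2 bits remain

Answer: 2 1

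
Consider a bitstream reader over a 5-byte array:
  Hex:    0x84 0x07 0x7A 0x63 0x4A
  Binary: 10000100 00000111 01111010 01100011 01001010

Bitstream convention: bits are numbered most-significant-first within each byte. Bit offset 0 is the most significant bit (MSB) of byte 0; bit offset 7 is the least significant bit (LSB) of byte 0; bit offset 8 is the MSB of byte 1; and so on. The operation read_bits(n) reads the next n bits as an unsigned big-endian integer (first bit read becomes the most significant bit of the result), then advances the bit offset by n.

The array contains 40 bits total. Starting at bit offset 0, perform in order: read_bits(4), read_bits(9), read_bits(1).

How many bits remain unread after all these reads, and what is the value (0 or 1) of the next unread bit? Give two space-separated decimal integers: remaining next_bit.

Read 1: bits[0:4] width=4 -> value=8 (bin 1000); offset now 4 = byte 0 bit 4; 36 bits remain
Read 2: bits[4:13] width=9 -> value=128 (bin 010000000); offset now 13 = byte 1 bit 5; 27 bits remain
Read 3: bits[13:14] width=1 -> value=1 (bin 1); offset now 14 = byte 1 bit 6; 26 bits remain

Answer: 26 1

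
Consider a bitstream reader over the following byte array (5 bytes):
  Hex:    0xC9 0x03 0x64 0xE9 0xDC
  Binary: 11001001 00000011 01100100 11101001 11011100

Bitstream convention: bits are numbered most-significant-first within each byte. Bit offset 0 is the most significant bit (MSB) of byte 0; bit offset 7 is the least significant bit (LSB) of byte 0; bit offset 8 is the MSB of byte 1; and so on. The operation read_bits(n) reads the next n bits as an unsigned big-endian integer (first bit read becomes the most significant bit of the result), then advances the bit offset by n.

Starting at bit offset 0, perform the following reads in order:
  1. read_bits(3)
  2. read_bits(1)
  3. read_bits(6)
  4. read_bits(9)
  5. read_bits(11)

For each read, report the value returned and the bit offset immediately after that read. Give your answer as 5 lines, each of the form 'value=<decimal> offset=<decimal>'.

Read 1: bits[0:3] width=3 -> value=6 (bin 110); offset now 3 = byte 0 bit 3; 37 bits remain
Read 2: bits[3:4] width=1 -> value=0 (bin 0); offset now 4 = byte 0 bit 4; 36 bits remain
Read 3: bits[4:10] width=6 -> value=36 (bin 100100); offset now 10 = byte 1 bit 2; 30 bits remain
Read 4: bits[10:19] width=9 -> value=27 (bin 000011011); offset now 19 = byte 2 bit 3; 21 bits remain
Read 5: bits[19:30] width=11 -> value=314 (bin 00100111010); offset now 30 = byte 3 bit 6; 10 bits remain

Answer: value=6 offset=3
value=0 offset=4
value=36 offset=10
value=27 offset=19
value=314 offset=30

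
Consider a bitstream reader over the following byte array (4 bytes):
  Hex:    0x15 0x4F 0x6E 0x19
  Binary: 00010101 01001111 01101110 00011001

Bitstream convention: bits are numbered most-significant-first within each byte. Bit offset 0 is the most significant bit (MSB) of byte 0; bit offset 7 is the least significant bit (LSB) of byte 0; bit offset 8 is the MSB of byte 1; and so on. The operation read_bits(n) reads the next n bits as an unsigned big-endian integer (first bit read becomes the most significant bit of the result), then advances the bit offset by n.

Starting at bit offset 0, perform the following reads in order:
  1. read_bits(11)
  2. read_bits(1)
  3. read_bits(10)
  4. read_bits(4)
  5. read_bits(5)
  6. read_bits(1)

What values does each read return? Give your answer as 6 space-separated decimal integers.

Answer: 170 0 987 8 12 1

Derivation:
Read 1: bits[0:11] width=11 -> value=170 (bin 00010101010); offset now 11 = byte 1 bit 3; 21 bits remain
Read 2: bits[11:12] width=1 -> value=0 (bin 0); offset now 12 = byte 1 bit 4; 20 bits remain
Read 3: bits[12:22] width=10 -> value=987 (bin 1111011011); offset now 22 = byte 2 bit 6; 10 bits remain
Read 4: bits[22:26] width=4 -> value=8 (bin 1000); offset now 26 = byte 3 bit 2; 6 bits remain
Read 5: bits[26:31] width=5 -> value=12 (bin 01100); offset now 31 = byte 3 bit 7; 1 bits remain
Read 6: bits[31:32] width=1 -> value=1 (bin 1); offset now 32 = byte 4 bit 0; 0 bits remain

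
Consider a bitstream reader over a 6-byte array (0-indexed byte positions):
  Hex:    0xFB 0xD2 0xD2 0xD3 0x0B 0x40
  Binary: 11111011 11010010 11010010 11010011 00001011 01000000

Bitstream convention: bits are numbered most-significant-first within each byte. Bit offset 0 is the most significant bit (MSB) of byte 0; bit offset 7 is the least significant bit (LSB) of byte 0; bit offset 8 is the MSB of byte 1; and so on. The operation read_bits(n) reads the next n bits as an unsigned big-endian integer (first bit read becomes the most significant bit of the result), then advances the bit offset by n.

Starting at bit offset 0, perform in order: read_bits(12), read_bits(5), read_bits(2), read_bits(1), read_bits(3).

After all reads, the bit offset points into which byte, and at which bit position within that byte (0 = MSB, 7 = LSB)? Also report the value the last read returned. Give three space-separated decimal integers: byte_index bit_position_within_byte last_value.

Read 1: bits[0:12] width=12 -> value=4029 (bin 111110111101); offset now 12 = byte 1 bit 4; 36 bits remain
Read 2: bits[12:17] width=5 -> value=5 (bin 00101); offset now 17 = byte 2 bit 1; 31 bits remain
Read 3: bits[17:19] width=2 -> value=2 (bin 10); offset now 19 = byte 2 bit 3; 29 bits remain
Read 4: bits[19:20] width=1 -> value=1 (bin 1); offset now 20 = byte 2 bit 4; 28 bits remain
Read 5: bits[20:23] width=3 -> value=1 (bin 001); offset now 23 = byte 2 bit 7; 25 bits remain

Answer: 2 7 1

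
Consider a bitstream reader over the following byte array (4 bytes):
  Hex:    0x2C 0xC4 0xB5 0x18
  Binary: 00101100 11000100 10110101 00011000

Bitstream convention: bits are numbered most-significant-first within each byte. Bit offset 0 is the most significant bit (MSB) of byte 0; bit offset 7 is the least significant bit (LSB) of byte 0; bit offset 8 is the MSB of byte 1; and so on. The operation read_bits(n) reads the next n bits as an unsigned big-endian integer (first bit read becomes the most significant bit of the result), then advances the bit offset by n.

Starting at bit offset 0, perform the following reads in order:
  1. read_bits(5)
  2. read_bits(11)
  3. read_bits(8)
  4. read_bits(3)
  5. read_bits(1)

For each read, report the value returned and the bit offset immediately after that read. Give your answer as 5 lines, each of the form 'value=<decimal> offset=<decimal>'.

Read 1: bits[0:5] width=5 -> value=5 (bin 00101); offset now 5 = byte 0 bit 5; 27 bits remain
Read 2: bits[5:16] width=11 -> value=1220 (bin 10011000100); offset now 16 = byte 2 bit 0; 16 bits remain
Read 3: bits[16:24] width=8 -> value=181 (bin 10110101); offset now 24 = byte 3 bit 0; 8 bits remain
Read 4: bits[24:27] width=3 -> value=0 (bin 000); offset now 27 = byte 3 bit 3; 5 bits remain
Read 5: bits[27:28] width=1 -> value=1 (bin 1); offset now 28 = byte 3 bit 4; 4 bits remain

Answer: value=5 offset=5
value=1220 offset=16
value=181 offset=24
value=0 offset=27
value=1 offset=28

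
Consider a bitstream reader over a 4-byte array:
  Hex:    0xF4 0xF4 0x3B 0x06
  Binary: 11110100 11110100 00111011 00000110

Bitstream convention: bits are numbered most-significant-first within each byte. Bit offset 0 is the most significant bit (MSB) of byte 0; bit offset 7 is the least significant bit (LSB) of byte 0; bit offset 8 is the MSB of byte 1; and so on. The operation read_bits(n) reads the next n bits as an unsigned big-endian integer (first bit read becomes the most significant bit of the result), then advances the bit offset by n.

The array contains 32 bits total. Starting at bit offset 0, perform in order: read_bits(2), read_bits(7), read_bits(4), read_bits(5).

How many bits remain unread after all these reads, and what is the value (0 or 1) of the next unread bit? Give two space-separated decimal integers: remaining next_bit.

Read 1: bits[0:2] width=2 -> value=3 (bin 11); offset now 2 = byte 0 bit 2; 30 bits remain
Read 2: bits[2:9] width=7 -> value=105 (bin 1101001); offset now 9 = byte 1 bit 1; 23 bits remain
Read 3: bits[9:13] width=4 -> value=14 (bin 1110); offset now 13 = byte 1 bit 5; 19 bits remain
Read 4: bits[13:18] width=5 -> value=16 (bin 10000); offset now 18 = byte 2 bit 2; 14 bits remain

Answer: 14 1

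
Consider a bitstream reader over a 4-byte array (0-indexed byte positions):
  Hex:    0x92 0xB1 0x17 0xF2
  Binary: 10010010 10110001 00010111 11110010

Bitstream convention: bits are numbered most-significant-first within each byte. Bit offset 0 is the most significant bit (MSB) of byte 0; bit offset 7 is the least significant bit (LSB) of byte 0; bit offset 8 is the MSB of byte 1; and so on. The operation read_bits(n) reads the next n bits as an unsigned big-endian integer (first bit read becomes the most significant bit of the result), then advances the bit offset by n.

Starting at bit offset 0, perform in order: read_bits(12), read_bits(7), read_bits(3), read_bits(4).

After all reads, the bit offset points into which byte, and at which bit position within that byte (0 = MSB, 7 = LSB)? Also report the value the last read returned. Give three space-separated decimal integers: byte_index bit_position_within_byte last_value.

Answer: 3 2 15

Derivation:
Read 1: bits[0:12] width=12 -> value=2347 (bin 100100101011); offset now 12 = byte 1 bit 4; 20 bits remain
Read 2: bits[12:19] width=7 -> value=8 (bin 0001000); offset now 19 = byte 2 bit 3; 13 bits remain
Read 3: bits[19:22] width=3 -> value=5 (bin 101); offset now 22 = byte 2 bit 6; 10 bits remain
Read 4: bits[22:26] width=4 -> value=15 (bin 1111); offset now 26 = byte 3 bit 2; 6 bits remain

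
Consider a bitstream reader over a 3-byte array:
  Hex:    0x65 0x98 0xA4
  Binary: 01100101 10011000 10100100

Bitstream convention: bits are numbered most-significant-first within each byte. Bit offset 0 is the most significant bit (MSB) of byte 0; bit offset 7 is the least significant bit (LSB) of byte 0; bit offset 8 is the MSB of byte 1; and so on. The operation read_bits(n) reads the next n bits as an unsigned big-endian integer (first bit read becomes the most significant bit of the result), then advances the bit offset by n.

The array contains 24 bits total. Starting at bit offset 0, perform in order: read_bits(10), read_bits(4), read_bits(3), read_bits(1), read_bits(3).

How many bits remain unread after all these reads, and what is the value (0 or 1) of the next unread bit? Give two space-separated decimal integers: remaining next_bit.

Answer: 3 1

Derivation:
Read 1: bits[0:10] width=10 -> value=406 (bin 0110010110); offset now 10 = byte 1 bit 2; 14 bits remain
Read 2: bits[10:14] width=4 -> value=6 (bin 0110); offset now 14 = byte 1 bit 6; 10 bits remain
Read 3: bits[14:17] width=3 -> value=1 (bin 001); offset now 17 = byte 2 bit 1; 7 bits remain
Read 4: bits[17:18] width=1 -> value=0 (bin 0); offset now 18 = byte 2 bit 2; 6 bits remain
Read 5: bits[18:21] width=3 -> value=4 (bin 100); offset now 21 = byte 2 bit 5; 3 bits remain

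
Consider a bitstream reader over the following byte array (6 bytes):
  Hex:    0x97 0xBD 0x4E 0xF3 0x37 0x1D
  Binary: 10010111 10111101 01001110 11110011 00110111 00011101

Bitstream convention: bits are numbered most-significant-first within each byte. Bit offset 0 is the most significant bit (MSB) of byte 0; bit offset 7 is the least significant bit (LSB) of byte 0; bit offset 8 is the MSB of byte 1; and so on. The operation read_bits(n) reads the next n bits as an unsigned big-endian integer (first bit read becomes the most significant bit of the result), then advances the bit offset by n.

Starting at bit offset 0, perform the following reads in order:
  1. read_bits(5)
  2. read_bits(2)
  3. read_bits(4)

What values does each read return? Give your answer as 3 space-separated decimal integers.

Answer: 18 3 13

Derivation:
Read 1: bits[0:5] width=5 -> value=18 (bin 10010); offset now 5 = byte 0 bit 5; 43 bits remain
Read 2: bits[5:7] width=2 -> value=3 (bin 11); offset now 7 = byte 0 bit 7; 41 bits remain
Read 3: bits[7:11] width=4 -> value=13 (bin 1101); offset now 11 = byte 1 bit 3; 37 bits remain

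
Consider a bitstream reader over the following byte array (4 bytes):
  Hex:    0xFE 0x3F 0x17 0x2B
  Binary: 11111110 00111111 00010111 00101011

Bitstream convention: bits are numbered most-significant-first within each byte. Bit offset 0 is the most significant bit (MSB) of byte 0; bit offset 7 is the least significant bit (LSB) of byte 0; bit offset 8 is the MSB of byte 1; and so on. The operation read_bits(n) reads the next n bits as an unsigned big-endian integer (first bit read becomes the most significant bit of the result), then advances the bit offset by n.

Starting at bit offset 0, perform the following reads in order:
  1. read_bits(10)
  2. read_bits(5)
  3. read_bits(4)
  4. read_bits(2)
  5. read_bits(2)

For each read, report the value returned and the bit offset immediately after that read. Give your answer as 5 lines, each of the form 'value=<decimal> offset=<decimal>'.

Read 1: bits[0:10] width=10 -> value=1016 (bin 1111111000); offset now 10 = byte 1 bit 2; 22 bits remain
Read 2: bits[10:15] width=5 -> value=31 (bin 11111); offset now 15 = byte 1 bit 7; 17 bits remain
Read 3: bits[15:19] width=4 -> value=8 (bin 1000); offset now 19 = byte 2 bit 3; 13 bits remain
Read 4: bits[19:21] width=2 -> value=2 (bin 10); offset now 21 = byte 2 bit 5; 11 bits remain
Read 5: bits[21:23] width=2 -> value=3 (bin 11); offset now 23 = byte 2 bit 7; 9 bits remain

Answer: value=1016 offset=10
value=31 offset=15
value=8 offset=19
value=2 offset=21
value=3 offset=23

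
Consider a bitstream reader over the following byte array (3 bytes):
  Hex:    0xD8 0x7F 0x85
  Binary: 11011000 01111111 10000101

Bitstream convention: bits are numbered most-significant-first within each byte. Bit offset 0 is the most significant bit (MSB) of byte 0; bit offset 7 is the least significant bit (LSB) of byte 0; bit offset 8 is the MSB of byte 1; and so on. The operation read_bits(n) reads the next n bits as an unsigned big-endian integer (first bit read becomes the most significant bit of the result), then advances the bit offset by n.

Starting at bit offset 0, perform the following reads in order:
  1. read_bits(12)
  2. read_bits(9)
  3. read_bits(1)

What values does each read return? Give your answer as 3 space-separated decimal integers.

Answer: 3463 496 1

Derivation:
Read 1: bits[0:12] width=12 -> value=3463 (bin 110110000111); offset now 12 = byte 1 bit 4; 12 bits remain
Read 2: bits[12:21] width=9 -> value=496 (bin 111110000); offset now 21 = byte 2 bit 5; 3 bits remain
Read 3: bits[21:22] width=1 -> value=1 (bin 1); offset now 22 = byte 2 bit 6; 2 bits remain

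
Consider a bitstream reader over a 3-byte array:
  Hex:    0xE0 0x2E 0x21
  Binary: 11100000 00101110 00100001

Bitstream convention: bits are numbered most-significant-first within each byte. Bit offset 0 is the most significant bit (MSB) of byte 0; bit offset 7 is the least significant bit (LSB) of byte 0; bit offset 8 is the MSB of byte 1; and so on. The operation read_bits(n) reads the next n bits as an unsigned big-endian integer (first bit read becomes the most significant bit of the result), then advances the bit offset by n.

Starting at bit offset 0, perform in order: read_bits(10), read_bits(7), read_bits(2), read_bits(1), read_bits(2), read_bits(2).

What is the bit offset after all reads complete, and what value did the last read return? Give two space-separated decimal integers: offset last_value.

Read 1: bits[0:10] width=10 -> value=896 (bin 1110000000); offset now 10 = byte 1 bit 2; 14 bits remain
Read 2: bits[10:17] width=7 -> value=92 (bin 1011100); offset now 17 = byte 2 bit 1; 7 bits remain
Read 3: bits[17:19] width=2 -> value=1 (bin 01); offset now 19 = byte 2 bit 3; 5 bits remain
Read 4: bits[19:20] width=1 -> value=0 (bin 0); offset now 20 = byte 2 bit 4; 4 bits remain
Read 5: bits[20:22] width=2 -> value=0 (bin 00); offset now 22 = byte 2 bit 6; 2 bits remain
Read 6: bits[22:24] width=2 -> value=1 (bin 01); offset now 24 = byte 3 bit 0; 0 bits remain

Answer: 24 1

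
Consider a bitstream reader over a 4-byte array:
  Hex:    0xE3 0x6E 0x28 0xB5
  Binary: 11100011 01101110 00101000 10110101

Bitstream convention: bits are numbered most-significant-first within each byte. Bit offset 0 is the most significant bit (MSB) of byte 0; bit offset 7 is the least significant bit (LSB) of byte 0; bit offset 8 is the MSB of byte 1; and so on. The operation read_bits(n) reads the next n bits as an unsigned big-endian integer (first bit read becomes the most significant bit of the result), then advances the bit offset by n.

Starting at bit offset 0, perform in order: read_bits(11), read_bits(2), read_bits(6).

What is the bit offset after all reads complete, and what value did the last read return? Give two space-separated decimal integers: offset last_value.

Read 1: bits[0:11] width=11 -> value=1819 (bin 11100011011); offset now 11 = byte 1 bit 3; 21 bits remain
Read 2: bits[11:13] width=2 -> value=1 (bin 01); offset now 13 = byte 1 bit 5; 19 bits remain
Read 3: bits[13:19] width=6 -> value=49 (bin 110001); offset now 19 = byte 2 bit 3; 13 bits remain

Answer: 19 49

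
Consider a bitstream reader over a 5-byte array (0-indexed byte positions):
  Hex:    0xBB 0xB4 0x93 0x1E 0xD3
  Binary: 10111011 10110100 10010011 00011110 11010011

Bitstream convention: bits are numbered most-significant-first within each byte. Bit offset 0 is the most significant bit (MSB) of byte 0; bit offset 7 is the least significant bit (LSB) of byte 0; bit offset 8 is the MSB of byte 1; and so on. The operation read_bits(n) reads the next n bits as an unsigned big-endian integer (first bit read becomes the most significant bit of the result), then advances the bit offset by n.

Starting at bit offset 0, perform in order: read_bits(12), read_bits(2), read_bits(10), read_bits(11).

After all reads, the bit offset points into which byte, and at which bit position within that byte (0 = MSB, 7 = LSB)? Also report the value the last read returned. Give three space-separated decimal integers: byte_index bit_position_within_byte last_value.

Read 1: bits[0:12] width=12 -> value=3003 (bin 101110111011); offset now 12 = byte 1 bit 4; 28 bits remain
Read 2: bits[12:14] width=2 -> value=1 (bin 01); offset now 14 = byte 1 bit 6; 26 bits remain
Read 3: bits[14:24] width=10 -> value=147 (bin 0010010011); offset now 24 = byte 3 bit 0; 16 bits remain
Read 4: bits[24:35] width=11 -> value=246 (bin 00011110110); offset now 35 = byte 4 bit 3; 5 bits remain

Answer: 4 3 246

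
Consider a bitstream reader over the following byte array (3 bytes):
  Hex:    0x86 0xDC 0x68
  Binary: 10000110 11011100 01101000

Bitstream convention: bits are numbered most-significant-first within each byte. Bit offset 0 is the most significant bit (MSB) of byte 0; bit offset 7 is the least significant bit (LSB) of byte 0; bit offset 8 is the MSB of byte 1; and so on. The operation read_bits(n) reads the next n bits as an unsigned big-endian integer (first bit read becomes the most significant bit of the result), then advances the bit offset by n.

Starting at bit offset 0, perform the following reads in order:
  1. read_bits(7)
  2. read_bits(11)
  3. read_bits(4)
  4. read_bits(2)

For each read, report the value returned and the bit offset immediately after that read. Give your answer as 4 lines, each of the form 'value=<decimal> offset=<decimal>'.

Read 1: bits[0:7] width=7 -> value=67 (bin 1000011); offset now 7 = byte 0 bit 7; 17 bits remain
Read 2: bits[7:18] width=11 -> value=881 (bin 01101110001); offset now 18 = byte 2 bit 2; 6 bits remain
Read 3: bits[18:22] width=4 -> value=10 (bin 1010); offset now 22 = byte 2 bit 6; 2 bits remain
Read 4: bits[22:24] width=2 -> value=0 (bin 00); offset now 24 = byte 3 bit 0; 0 bits remain

Answer: value=67 offset=7
value=881 offset=18
value=10 offset=22
value=0 offset=24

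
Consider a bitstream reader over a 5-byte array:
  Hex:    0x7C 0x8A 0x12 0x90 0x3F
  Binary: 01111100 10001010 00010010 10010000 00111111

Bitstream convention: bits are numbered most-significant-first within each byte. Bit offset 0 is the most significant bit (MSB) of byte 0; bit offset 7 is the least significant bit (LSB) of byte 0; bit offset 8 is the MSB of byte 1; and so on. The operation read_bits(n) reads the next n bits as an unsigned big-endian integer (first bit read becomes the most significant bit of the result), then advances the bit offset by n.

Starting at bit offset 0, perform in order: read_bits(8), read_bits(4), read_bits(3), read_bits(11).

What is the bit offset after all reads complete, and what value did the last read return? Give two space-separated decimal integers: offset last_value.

Answer: 26 74

Derivation:
Read 1: bits[0:8] width=8 -> value=124 (bin 01111100); offset now 8 = byte 1 bit 0; 32 bits remain
Read 2: bits[8:12] width=4 -> value=8 (bin 1000); offset now 12 = byte 1 bit 4; 28 bits remain
Read 3: bits[12:15] width=3 -> value=5 (bin 101); offset now 15 = byte 1 bit 7; 25 bits remain
Read 4: bits[15:26] width=11 -> value=74 (bin 00001001010); offset now 26 = byte 3 bit 2; 14 bits remain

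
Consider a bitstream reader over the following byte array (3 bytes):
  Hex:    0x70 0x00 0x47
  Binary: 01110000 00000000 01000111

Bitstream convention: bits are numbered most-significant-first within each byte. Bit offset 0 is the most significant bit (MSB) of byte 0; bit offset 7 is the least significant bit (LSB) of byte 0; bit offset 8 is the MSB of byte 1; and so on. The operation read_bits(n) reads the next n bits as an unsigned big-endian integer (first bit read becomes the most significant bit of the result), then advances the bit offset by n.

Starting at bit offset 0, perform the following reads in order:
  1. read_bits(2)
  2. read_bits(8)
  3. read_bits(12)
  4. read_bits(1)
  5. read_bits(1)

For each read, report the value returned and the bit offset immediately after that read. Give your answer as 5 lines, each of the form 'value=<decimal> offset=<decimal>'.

Answer: value=1 offset=2
value=192 offset=10
value=17 offset=22
value=1 offset=23
value=1 offset=24

Derivation:
Read 1: bits[0:2] width=2 -> value=1 (bin 01); offset now 2 = byte 0 bit 2; 22 bits remain
Read 2: bits[2:10] width=8 -> value=192 (bin 11000000); offset now 10 = byte 1 bit 2; 14 bits remain
Read 3: bits[10:22] width=12 -> value=17 (bin 000000010001); offset now 22 = byte 2 bit 6; 2 bits remain
Read 4: bits[22:23] width=1 -> value=1 (bin 1); offset now 23 = byte 2 bit 7; 1 bits remain
Read 5: bits[23:24] width=1 -> value=1 (bin 1); offset now 24 = byte 3 bit 0; 0 bits remain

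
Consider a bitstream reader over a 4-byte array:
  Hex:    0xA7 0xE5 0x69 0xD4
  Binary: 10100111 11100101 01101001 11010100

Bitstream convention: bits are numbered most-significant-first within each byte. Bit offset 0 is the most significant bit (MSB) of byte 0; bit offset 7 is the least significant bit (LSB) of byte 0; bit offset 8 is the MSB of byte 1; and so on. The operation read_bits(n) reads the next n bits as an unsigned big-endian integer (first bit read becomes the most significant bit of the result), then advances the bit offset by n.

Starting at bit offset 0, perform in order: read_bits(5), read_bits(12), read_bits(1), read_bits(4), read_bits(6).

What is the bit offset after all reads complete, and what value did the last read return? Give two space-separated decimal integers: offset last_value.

Read 1: bits[0:5] width=5 -> value=20 (bin 10100); offset now 5 = byte 0 bit 5; 27 bits remain
Read 2: bits[5:17] width=12 -> value=4042 (bin 111111001010); offset now 17 = byte 2 bit 1; 15 bits remain
Read 3: bits[17:18] width=1 -> value=1 (bin 1); offset now 18 = byte 2 bit 2; 14 bits remain
Read 4: bits[18:22] width=4 -> value=10 (bin 1010); offset now 22 = byte 2 bit 6; 10 bits remain
Read 5: bits[22:28] width=6 -> value=29 (bin 011101); offset now 28 = byte 3 bit 4; 4 bits remain

Answer: 28 29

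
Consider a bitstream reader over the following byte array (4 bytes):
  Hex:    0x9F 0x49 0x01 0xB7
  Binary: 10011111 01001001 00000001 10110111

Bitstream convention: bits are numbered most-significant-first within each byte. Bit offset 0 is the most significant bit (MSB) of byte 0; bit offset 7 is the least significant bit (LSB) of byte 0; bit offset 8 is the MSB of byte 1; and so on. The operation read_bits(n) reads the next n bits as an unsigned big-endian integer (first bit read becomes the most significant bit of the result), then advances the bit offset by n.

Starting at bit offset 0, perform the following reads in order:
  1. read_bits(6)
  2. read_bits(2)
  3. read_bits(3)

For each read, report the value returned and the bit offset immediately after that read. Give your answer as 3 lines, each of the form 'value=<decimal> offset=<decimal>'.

Answer: value=39 offset=6
value=3 offset=8
value=2 offset=11

Derivation:
Read 1: bits[0:6] width=6 -> value=39 (bin 100111); offset now 6 = byte 0 bit 6; 26 bits remain
Read 2: bits[6:8] width=2 -> value=3 (bin 11); offset now 8 = byte 1 bit 0; 24 bits remain
Read 3: bits[8:11] width=3 -> value=2 (bin 010); offset now 11 = byte 1 bit 3; 21 bits remain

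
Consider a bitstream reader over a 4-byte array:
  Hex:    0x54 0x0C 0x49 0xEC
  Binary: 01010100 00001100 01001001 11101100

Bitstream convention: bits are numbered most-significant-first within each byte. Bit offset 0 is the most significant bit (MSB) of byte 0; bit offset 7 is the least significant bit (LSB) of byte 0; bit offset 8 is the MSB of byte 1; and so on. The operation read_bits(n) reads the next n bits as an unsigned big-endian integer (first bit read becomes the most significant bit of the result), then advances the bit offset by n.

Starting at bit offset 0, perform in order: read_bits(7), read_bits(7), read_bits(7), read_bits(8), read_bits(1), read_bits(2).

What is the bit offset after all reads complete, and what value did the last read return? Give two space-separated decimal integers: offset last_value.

Answer: 32 0

Derivation:
Read 1: bits[0:7] width=7 -> value=42 (bin 0101010); offset now 7 = byte 0 bit 7; 25 bits remain
Read 2: bits[7:14] width=7 -> value=3 (bin 0000011); offset now 14 = byte 1 bit 6; 18 bits remain
Read 3: bits[14:21] width=7 -> value=9 (bin 0001001); offset now 21 = byte 2 bit 5; 11 bits remain
Read 4: bits[21:29] width=8 -> value=61 (bin 00111101); offset now 29 = byte 3 bit 5; 3 bits remain
Read 5: bits[29:30] width=1 -> value=1 (bin 1); offset now 30 = byte 3 bit 6; 2 bits remain
Read 6: bits[30:32] width=2 -> value=0 (bin 00); offset now 32 = byte 4 bit 0; 0 bits remain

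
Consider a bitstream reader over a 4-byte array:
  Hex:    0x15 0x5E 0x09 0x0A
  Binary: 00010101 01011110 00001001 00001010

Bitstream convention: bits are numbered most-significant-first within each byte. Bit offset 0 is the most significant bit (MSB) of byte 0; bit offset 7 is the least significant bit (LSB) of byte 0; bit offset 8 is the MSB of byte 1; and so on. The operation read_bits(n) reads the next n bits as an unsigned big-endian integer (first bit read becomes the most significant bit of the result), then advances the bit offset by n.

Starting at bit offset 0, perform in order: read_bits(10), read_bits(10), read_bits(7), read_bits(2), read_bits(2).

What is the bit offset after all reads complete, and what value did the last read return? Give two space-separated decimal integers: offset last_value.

Answer: 31 1

Derivation:
Read 1: bits[0:10] width=10 -> value=85 (bin 0001010101); offset now 10 = byte 1 bit 2; 22 bits remain
Read 2: bits[10:20] width=10 -> value=480 (bin 0111100000); offset now 20 = byte 2 bit 4; 12 bits remain
Read 3: bits[20:27] width=7 -> value=72 (bin 1001000); offset now 27 = byte 3 bit 3; 5 bits remain
Read 4: bits[27:29] width=2 -> value=1 (bin 01); offset now 29 = byte 3 bit 5; 3 bits remain
Read 5: bits[29:31] width=2 -> value=1 (bin 01); offset now 31 = byte 3 bit 7; 1 bits remain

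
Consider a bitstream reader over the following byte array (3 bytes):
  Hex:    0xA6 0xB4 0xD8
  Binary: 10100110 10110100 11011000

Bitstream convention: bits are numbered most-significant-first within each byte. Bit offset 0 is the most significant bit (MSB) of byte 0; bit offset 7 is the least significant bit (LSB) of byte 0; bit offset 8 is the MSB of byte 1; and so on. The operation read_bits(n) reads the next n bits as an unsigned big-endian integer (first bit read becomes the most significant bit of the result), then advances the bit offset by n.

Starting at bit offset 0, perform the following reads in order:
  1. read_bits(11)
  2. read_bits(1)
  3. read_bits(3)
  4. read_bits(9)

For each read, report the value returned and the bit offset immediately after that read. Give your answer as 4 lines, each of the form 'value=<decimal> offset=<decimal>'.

Answer: value=1333 offset=11
value=1 offset=12
value=2 offset=15
value=216 offset=24

Derivation:
Read 1: bits[0:11] width=11 -> value=1333 (bin 10100110101); offset now 11 = byte 1 bit 3; 13 bits remain
Read 2: bits[11:12] width=1 -> value=1 (bin 1); offset now 12 = byte 1 bit 4; 12 bits remain
Read 3: bits[12:15] width=3 -> value=2 (bin 010); offset now 15 = byte 1 bit 7; 9 bits remain
Read 4: bits[15:24] width=9 -> value=216 (bin 011011000); offset now 24 = byte 3 bit 0; 0 bits remain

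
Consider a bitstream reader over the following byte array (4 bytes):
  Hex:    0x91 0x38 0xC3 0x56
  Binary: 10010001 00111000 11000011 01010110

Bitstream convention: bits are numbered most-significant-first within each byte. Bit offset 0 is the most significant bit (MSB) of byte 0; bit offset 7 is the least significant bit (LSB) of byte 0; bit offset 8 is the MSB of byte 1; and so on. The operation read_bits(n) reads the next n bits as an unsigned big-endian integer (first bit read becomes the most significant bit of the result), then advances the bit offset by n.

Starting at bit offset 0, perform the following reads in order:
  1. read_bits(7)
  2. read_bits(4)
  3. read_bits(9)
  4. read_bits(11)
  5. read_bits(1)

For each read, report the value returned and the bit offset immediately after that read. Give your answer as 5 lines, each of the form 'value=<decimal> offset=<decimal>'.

Answer: value=72 offset=7
value=9 offset=11
value=396 offset=20
value=427 offset=31
value=0 offset=32

Derivation:
Read 1: bits[0:7] width=7 -> value=72 (bin 1001000); offset now 7 = byte 0 bit 7; 25 bits remain
Read 2: bits[7:11] width=4 -> value=9 (bin 1001); offset now 11 = byte 1 bit 3; 21 bits remain
Read 3: bits[11:20] width=9 -> value=396 (bin 110001100); offset now 20 = byte 2 bit 4; 12 bits remain
Read 4: bits[20:31] width=11 -> value=427 (bin 00110101011); offset now 31 = byte 3 bit 7; 1 bits remain
Read 5: bits[31:32] width=1 -> value=0 (bin 0); offset now 32 = byte 4 bit 0; 0 bits remain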